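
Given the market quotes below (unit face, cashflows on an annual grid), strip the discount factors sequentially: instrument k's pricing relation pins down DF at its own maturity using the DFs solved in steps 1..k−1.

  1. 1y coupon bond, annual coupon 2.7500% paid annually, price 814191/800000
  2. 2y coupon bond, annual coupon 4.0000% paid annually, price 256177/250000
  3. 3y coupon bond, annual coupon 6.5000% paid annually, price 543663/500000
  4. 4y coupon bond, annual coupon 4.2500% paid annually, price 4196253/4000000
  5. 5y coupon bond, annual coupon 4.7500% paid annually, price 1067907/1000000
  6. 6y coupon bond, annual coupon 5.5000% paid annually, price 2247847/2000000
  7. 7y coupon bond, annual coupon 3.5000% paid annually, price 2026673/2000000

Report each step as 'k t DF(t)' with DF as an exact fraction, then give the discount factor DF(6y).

1 1 1981/2000
2 2 592/625
3 3 9027/10000
4 4 1781/2000
5 5 8503/10000
6 6 1653/2000
7 7 3981/5000
DF(6y) = 1653/2000 ≈ 0.826500

step 1 [1y] bond c/1=11/400: DF=(814191/800000 − 11/400·(0))/(1+11/400) = 1981/2000 ≈ 0.990500
step 2 [2y] bond c/1=1/25: DF=(256177/250000 − 1/25·(0.990500))/(1+1/25) = 592/625 ≈ 0.947200
step 3 [3y] bond c/1=13/200: DF=(543663/500000 − 13/200·(0.990500+0.947200))/(1+13/200) = 9027/10000 ≈ 0.902700
step 4 [4y] bond c/1=17/400: DF=(4196253/4000000 − 17/400·(0.990500+0.947200+0.902700))/(1+17/400) = 1781/2000 ≈ 0.890500
step 5 [5y] bond c/1=19/400: DF=(1067907/1000000 − 19/400·(0.990500+0.947200+0.902700+0.890500))/(1+19/400) = 8503/10000 ≈ 0.850300
step 6 [6y] bond c/1=11/200: DF=(2247847/2000000 − 11/200·(0.990500+0.947200+0.902700+0.890500+0.850300))/(1+11/200) = 1653/2000 ≈ 0.826500
step 7 [7y] bond c/1=7/200: DF=(2026673/2000000 − 7/200·(0.990500+0.947200+0.902700+0.890500+0.850300+0.826500))/(1+7/200) = 3981/5000 ≈ 0.796200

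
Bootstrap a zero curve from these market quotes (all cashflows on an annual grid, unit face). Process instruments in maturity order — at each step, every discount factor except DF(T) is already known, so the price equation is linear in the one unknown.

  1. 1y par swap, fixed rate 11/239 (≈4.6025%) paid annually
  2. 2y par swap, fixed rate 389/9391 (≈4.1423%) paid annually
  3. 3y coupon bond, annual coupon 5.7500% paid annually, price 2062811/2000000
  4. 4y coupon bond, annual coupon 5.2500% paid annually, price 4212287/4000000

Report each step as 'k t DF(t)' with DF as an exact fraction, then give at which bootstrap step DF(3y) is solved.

1 1 239/250
2 2 4611/5000
3 3 2183/2500
4 4 8633/10000
DF(3y) is solved at step 3

step 1 [1y] swap r/1=11/239: DF=(1 − 11/239·(0))/(1+11/239) = 239/250 ≈ 0.956000
step 2 [2y] swap r/1=389/9391: DF=(1 − 389/9391·(0.956000))/(1+389/9391) = 4611/5000 ≈ 0.922200
step 3 [3y] bond c/1=23/400: DF=(2062811/2000000 − 23/400·(0.956000+0.922200))/(1+23/400) = 2183/2500 ≈ 0.873200
step 4 [4y] bond c/1=21/400: DF=(4212287/4000000 − 21/400·(0.956000+0.922200+0.873200))/(1+21/400) = 8633/10000 ≈ 0.863300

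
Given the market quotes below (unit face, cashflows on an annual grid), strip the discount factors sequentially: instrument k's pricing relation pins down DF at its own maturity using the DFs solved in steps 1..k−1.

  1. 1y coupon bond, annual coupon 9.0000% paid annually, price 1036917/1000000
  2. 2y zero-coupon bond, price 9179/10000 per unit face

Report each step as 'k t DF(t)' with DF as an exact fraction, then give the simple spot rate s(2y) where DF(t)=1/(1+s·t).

1 1 9513/10000
2 2 9179/10000
s(2y) = (1/(9179/10000) − 1)/(2) = 821/18358 ≈ 4.4722%

step 1 [1y] bond c/1=9/100: DF=(1036917/1000000 − 9/100·(0))/(1+9/100) = 9513/10000 ≈ 0.951300
step 2 [2y] zero: DF = P = 9179/10000 ≈ 0.917900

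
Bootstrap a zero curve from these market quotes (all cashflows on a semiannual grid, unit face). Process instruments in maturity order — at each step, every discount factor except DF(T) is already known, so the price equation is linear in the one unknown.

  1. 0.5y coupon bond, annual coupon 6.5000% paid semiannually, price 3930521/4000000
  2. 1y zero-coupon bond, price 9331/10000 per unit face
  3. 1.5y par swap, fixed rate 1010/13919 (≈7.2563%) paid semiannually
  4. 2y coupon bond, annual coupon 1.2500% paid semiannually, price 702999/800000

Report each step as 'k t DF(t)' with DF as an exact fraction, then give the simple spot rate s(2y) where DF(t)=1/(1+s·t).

step 1 [0.5y] bond c/2=13/400: DF=(3930521/4000000 − 13/400·(0))/(1+13/400) = 9517/10000 ≈ 0.951700
step 2 [1y] zero: DF = P = 9331/10000 ≈ 0.933100
step 3 [1.5y] swap r/2=505/13919: DF=(1 − 505/13919·(0.951700+0.933100))/(1+505/13919) = 899/1000 ≈ 0.899000
step 4 [2y] bond c/2=1/160: DF=(702999/800000 − 1/160·(0.951700+0.933100+0.899000))/(1+1/160) = 107/125 ≈ 0.856000

1 1/2 9517/10000
2 1 9331/10000
3 3/2 899/1000
4 2 107/125
s(2y) = (1/(107/125) − 1)/(2) = 9/107 ≈ 8.4112%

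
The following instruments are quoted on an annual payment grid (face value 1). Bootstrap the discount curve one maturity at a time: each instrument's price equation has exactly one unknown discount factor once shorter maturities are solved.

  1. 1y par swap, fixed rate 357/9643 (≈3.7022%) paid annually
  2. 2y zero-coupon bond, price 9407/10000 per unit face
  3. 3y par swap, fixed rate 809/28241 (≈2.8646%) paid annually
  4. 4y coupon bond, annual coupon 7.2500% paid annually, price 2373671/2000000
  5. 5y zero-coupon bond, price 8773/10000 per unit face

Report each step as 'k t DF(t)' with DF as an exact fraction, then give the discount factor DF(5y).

1 1 9643/10000
2 2 9407/10000
3 3 9191/10000
4 4 9157/10000
5 5 8773/10000
DF(5y) = 8773/10000 ≈ 0.877300

step 1 [1y] swap r/1=357/9643: DF=(1 − 357/9643·(0))/(1+357/9643) = 9643/10000 ≈ 0.964300
step 2 [2y] zero: DF = P = 9407/10000 ≈ 0.940700
step 3 [3y] swap r/1=809/28241: DF=(1 − 809/28241·(0.964300+0.940700))/(1+809/28241) = 9191/10000 ≈ 0.919100
step 4 [4y] bond c/1=29/400: DF=(2373671/2000000 − 29/400·(0.964300+0.940700+0.919100))/(1+29/400) = 9157/10000 ≈ 0.915700
step 5 [5y] zero: DF = P = 8773/10000 ≈ 0.877300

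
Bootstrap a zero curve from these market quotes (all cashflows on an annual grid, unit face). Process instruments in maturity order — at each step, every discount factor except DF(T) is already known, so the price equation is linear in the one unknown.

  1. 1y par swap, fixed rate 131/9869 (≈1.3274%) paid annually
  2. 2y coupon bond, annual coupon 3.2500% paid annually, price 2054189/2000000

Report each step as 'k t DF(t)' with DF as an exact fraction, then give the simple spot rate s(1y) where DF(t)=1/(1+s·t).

step 1 [1y] swap r/1=131/9869: DF=(1 − 131/9869·(0))/(1+131/9869) = 9869/10000 ≈ 0.986900
step 2 [2y] bond c/1=13/400: DF=(2054189/2000000 − 13/400·(0.986900))/(1+13/400) = 9637/10000 ≈ 0.963700

1 1 9869/10000
2 2 9637/10000
s(1y) = (1/(9869/10000) − 1)/(1) = 131/9869 ≈ 1.3274%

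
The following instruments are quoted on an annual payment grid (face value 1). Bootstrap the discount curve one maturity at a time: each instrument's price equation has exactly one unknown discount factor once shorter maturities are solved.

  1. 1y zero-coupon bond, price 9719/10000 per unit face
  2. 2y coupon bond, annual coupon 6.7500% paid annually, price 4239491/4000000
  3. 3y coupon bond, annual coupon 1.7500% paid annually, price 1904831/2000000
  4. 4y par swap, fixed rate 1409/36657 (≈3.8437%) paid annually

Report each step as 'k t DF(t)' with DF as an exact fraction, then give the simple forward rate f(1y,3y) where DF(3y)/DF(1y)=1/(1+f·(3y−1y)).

step 1 [1y] zero: DF = P = 9719/10000 ≈ 0.971900
step 2 [2y] bond c/1=27/400: DF=(4239491/4000000 − 27/400·(0.971900))/(1+27/400) = 4657/5000 ≈ 0.931400
step 3 [3y] bond c/1=7/400: DF=(1904831/2000000 − 7/400·(0.971900+0.931400))/(1+7/400) = 9033/10000 ≈ 0.903300
step 4 [4y] swap r/1=1409/36657: DF=(1 − 1409/36657·(0.971900+0.931400+0.903300))/(1+1409/36657) = 8591/10000 ≈ 0.859100

1 1 9719/10000
2 2 4657/5000
3 3 9033/10000
4 4 8591/10000
f(1y,3y) = ((9719/10000)/(9033/10000) − 1)/(2) = 343/9033 ≈ 3.7972%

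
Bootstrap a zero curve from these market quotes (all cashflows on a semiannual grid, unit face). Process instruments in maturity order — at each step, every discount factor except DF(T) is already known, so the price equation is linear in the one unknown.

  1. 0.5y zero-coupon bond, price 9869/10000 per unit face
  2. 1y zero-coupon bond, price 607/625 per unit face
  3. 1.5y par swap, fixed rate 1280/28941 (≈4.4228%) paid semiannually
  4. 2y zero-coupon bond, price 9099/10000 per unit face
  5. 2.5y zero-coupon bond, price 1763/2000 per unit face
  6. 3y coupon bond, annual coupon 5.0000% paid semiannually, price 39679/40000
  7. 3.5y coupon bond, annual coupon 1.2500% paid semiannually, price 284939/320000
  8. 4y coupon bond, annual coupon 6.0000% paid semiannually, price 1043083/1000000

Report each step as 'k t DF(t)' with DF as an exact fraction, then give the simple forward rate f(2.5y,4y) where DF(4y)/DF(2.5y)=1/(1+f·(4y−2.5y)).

step 1 [0.5y] zero: DF = P = 9869/10000 ≈ 0.986900
step 2 [1y] zero: DF = P = 607/625 ≈ 0.971200
step 3 [1.5y] swap r/2=640/28941: DF=(1 − 640/28941·(0.986900+0.971200))/(1+640/28941) = 117/125 ≈ 0.936000
step 4 [2y] zero: DF = P = 9099/10000 ≈ 0.909900
step 5 [2.5y] zero: DF = P = 1763/2000 ≈ 0.881500
step 6 [3y] bond c/2=1/40: DF=(39679/40000 − 1/40·(0.986900+0.971200+0.936000+0.909900+0.881500))/(1+1/40) = 1707/2000 ≈ 0.853500
step 7 [3.5y] bond c/2=1/160: DF=(284939/320000 − 1/160·(0.986900+0.971200+0.936000+0.909900+0.881500+0.853500))/(1+1/160) = 1701/2000 ≈ 0.850500
step 8 [4y] bond c/2=3/100: DF=(1043083/1000000 − 3/100·(0.986900+0.971200+0.936000+0.909900+0.881500+0.853500+0.850500))/(1+3/100) = 4133/5000 ≈ 0.826600

1 1/2 9869/10000
2 1 607/625
3 3/2 117/125
4 2 9099/10000
5 5/2 1763/2000
6 3 1707/2000
7 7/2 1701/2000
8 4 4133/5000
f(2.5y,4y) = ((1763/2000)/(4133/5000) − 1)/(3/2) = 183/4133 ≈ 4.4278%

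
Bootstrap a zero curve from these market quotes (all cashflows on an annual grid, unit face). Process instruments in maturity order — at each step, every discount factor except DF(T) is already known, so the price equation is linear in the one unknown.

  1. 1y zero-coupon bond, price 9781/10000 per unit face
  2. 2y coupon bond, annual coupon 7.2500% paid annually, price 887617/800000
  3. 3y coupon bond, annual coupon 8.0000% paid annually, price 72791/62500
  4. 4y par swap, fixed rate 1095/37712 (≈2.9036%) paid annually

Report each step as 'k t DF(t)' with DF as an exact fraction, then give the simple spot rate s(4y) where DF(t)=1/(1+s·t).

1 1 9781/10000
2 2 2421/2500
3 3 4671/5000
4 4 1781/2000
s(4y) = (1/(1781/2000) − 1)/(4) = 219/7124 ≈ 3.0741%

step 1 [1y] zero: DF = P = 9781/10000 ≈ 0.978100
step 2 [2y] bond c/1=29/400: DF=(887617/800000 − 29/400·(0.978100))/(1+29/400) = 2421/2500 ≈ 0.968400
step 3 [3y] bond c/1=2/25: DF=(72791/62500 − 2/25·(0.978100+0.968400))/(1+2/25) = 4671/5000 ≈ 0.934200
step 4 [4y] swap r/1=1095/37712: DF=(1 − 1095/37712·(0.978100+0.968400+0.934200))/(1+1095/37712) = 1781/2000 ≈ 0.890500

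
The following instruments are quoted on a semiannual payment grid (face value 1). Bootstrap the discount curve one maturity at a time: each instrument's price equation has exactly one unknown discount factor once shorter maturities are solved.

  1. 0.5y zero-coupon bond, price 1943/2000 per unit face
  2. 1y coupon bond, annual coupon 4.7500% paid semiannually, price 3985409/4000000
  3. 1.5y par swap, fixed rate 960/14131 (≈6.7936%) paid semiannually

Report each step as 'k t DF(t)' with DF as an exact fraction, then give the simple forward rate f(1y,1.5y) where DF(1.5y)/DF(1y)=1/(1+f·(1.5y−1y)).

step 1 [0.5y] zero: DF = P = 1943/2000 ≈ 0.971500
step 2 [1y] bond c/2=19/800: DF=(3985409/4000000 − 19/800·(0.971500))/(1+19/800) = 9507/10000 ≈ 0.950700
step 3 [1.5y] swap r/2=480/14131: DF=(1 − 480/14131·(0.971500+0.950700))/(1+480/14131) = 113/125 ≈ 0.904000

1 1/2 1943/2000
2 1 9507/10000
3 3/2 113/125
f(1y,1.5y) = ((9507/10000)/(113/125) − 1)/(1/2) = 467/4520 ≈ 10.3319%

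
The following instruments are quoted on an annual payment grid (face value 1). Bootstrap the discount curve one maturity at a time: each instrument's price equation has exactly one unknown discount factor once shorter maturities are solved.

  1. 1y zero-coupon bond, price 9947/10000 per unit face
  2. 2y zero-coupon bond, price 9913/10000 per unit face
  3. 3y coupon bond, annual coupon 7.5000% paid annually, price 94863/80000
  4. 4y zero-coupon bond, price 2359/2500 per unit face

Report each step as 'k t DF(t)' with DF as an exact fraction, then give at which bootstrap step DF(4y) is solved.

step 1 [1y] zero: DF = P = 9947/10000 ≈ 0.994700
step 2 [2y] zero: DF = P = 9913/10000 ≈ 0.991300
step 3 [3y] bond c/1=3/40: DF=(94863/80000 − 3/40·(0.994700+0.991300))/(1+3/40) = 1929/2000 ≈ 0.964500
step 4 [4y] zero: DF = P = 2359/2500 ≈ 0.943600

1 1 9947/10000
2 2 9913/10000
3 3 1929/2000
4 4 2359/2500
DF(4y) is solved at step 4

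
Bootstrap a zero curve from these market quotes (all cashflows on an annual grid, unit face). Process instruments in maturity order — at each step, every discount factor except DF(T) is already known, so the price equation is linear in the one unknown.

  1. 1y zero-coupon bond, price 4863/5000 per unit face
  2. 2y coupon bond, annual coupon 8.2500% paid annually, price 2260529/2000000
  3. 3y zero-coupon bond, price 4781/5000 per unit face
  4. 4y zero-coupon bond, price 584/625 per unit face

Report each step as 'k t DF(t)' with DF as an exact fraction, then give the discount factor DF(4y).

1 1 4863/5000
2 2 97/100
3 3 4781/5000
4 4 584/625
DF(4y) = 584/625 ≈ 0.934400

step 1 [1y] zero: DF = P = 4863/5000 ≈ 0.972600
step 2 [2y] bond c/1=33/400: DF=(2260529/2000000 − 33/400·(0.972600))/(1+33/400) = 97/100 ≈ 0.970000
step 3 [3y] zero: DF = P = 4781/5000 ≈ 0.956200
step 4 [4y] zero: DF = P = 584/625 ≈ 0.934400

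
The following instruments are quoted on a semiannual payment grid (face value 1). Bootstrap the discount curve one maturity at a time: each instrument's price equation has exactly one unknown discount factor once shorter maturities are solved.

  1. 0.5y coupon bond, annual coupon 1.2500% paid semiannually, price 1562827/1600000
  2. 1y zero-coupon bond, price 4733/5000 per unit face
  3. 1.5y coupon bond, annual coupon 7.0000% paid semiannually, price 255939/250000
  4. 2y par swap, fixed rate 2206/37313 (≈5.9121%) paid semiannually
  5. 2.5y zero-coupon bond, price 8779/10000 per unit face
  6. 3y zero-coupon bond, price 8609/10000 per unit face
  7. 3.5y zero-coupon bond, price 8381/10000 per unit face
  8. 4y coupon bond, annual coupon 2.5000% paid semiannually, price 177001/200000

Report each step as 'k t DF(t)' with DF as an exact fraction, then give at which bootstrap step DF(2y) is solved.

1 1/2 9707/10000
2 1 4733/5000
3 3/2 9243/10000
4 2 8897/10000
5 5/2 8779/10000
6 3 8609/10000
7 7/2 8381/10000
8 4 3981/5000
DF(2y) is solved at step 4

step 1 [0.5y] bond c/2=1/160: DF=(1562827/1600000 − 1/160·(0))/(1+1/160) = 9707/10000 ≈ 0.970700
step 2 [1y] zero: DF = P = 4733/5000 ≈ 0.946600
step 3 [1.5y] bond c/2=7/200: DF=(255939/250000 − 7/200·(0.970700+0.946600))/(1+7/200) = 9243/10000 ≈ 0.924300
step 4 [2y] swap r/2=1103/37313: DF=(1 − 1103/37313·(0.970700+0.946600+0.924300))/(1+1103/37313) = 8897/10000 ≈ 0.889700
step 5 [2.5y] zero: DF = P = 8779/10000 ≈ 0.877900
step 6 [3y] zero: DF = P = 8609/10000 ≈ 0.860900
step 7 [3.5y] zero: DF = P = 8381/10000 ≈ 0.838100
step 8 [4y] bond c/2=1/80: DF=(177001/200000 − 1/80·(0.970700+0.946600+0.924300+0.889700+0.877900+0.860900+0.838100))/(1+1/80) = 3981/5000 ≈ 0.796200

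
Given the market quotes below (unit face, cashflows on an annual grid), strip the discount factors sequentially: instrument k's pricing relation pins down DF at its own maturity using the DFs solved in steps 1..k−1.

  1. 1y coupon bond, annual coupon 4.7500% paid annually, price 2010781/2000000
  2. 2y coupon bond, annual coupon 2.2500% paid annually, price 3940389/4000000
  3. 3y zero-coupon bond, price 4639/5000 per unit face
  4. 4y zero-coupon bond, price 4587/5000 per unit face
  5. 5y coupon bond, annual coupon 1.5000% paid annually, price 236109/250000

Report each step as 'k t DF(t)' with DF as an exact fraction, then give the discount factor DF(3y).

step 1 [1y] bond c/1=19/400: DF=(2010781/2000000 − 19/400·(0))/(1+19/400) = 4799/5000 ≈ 0.959800
step 2 [2y] bond c/1=9/400: DF=(3940389/4000000 − 9/400·(0.959800))/(1+9/400) = 9423/10000 ≈ 0.942300
step 3 [3y] zero: DF = P = 4639/5000 ≈ 0.927800
step 4 [4y] zero: DF = P = 4587/5000 ≈ 0.917400
step 5 [5y] bond c/1=3/200: DF=(236109/250000 − 3/200·(0.959800+0.942300+0.927800+0.917400))/(1+3/200) = 8751/10000 ≈ 0.875100

1 1 4799/5000
2 2 9423/10000
3 3 4639/5000
4 4 4587/5000
5 5 8751/10000
DF(3y) = 4639/5000 ≈ 0.927800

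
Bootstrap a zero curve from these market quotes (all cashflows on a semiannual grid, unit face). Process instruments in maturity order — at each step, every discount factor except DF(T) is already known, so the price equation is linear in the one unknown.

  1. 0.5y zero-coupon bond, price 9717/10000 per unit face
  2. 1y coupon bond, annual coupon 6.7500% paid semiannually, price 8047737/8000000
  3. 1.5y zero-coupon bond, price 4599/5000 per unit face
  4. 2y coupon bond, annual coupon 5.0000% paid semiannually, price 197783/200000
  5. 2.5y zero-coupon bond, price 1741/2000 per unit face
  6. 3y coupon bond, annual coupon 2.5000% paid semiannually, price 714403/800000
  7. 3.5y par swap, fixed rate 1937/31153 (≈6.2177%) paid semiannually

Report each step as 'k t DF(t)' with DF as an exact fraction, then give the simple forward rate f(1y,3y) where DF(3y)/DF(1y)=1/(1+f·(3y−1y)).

1 1/2 9717/10000
2 1 4707/5000
3 3/2 4599/5000
4 2 8957/10000
5 5/2 1741/2000
6 3 2063/2500
7 7/2 8063/10000
f(1y,3y) = ((4707/5000)/(2063/2500) − 1)/(2) = 581/8252 ≈ 7.0407%

step 1 [0.5y] zero: DF = P = 9717/10000 ≈ 0.971700
step 2 [1y] bond c/2=27/800: DF=(8047737/8000000 − 27/800·(0.971700))/(1+27/800) = 4707/5000 ≈ 0.941400
step 3 [1.5y] zero: DF = P = 4599/5000 ≈ 0.919800
step 4 [2y] bond c/2=1/40: DF=(197783/200000 − 1/40·(0.971700+0.941400+0.919800))/(1+1/40) = 8957/10000 ≈ 0.895700
step 5 [2.5y] zero: DF = P = 1741/2000 ≈ 0.870500
step 6 [3y] bond c/2=1/80: DF=(714403/800000 − 1/80·(0.971700+0.941400+0.919800+0.895700+0.870500))/(1+1/80) = 2063/2500 ≈ 0.825200
step 7 [3.5y] swap r/2=1937/62306: DF=(1 − 1937/62306·(0.971700+0.941400+0.919800+0.895700+0.870500+0.825200))/(1+1937/62306) = 8063/10000 ≈ 0.806300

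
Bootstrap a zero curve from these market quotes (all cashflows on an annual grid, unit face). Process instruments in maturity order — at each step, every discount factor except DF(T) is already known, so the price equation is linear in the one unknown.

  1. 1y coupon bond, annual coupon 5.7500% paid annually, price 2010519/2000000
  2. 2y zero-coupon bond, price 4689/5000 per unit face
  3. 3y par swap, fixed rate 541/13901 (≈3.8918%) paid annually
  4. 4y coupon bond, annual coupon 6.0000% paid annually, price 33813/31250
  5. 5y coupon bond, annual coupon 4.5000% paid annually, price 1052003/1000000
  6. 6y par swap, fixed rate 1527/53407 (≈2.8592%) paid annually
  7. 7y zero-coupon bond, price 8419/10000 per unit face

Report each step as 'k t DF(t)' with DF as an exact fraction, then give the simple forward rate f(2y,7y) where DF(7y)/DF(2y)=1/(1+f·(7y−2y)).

step 1 [1y] bond c/1=23/400: DF=(2010519/2000000 − 23/400·(0))/(1+23/400) = 4753/5000 ≈ 0.950600
step 2 [2y] zero: DF = P = 4689/5000 ≈ 0.937800
step 3 [3y] swap r/1=541/13901: DF=(1 − 541/13901·(0.950600+0.937800))/(1+541/13901) = 4459/5000 ≈ 0.891800
step 4 [4y] bond c/1=3/50: DF=(33813/31250 − 3/50·(0.950600+0.937800+0.891800))/(1+3/50) = 4317/5000 ≈ 0.863400
step 5 [5y] bond c/1=9/200: DF=(1052003/1000000 − 9/200·(0.950600+0.937800+0.891800+0.863400))/(1+9/200) = 4249/5000 ≈ 0.849800
step 6 [6y] swap r/1=1527/53407: DF=(1 − 1527/53407·(0.950600+0.937800+0.891800+0.863400+0.849800))/(1+1527/53407) = 8473/10000 ≈ 0.847300
step 7 [7y] zero: DF = P = 8419/10000 ≈ 0.841900

1 1 4753/5000
2 2 4689/5000
3 3 4459/5000
4 4 4317/5000
5 5 4249/5000
6 6 8473/10000
7 7 8419/10000
f(2y,7y) = ((4689/5000)/(8419/10000) − 1)/(5) = 959/42095 ≈ 2.2782%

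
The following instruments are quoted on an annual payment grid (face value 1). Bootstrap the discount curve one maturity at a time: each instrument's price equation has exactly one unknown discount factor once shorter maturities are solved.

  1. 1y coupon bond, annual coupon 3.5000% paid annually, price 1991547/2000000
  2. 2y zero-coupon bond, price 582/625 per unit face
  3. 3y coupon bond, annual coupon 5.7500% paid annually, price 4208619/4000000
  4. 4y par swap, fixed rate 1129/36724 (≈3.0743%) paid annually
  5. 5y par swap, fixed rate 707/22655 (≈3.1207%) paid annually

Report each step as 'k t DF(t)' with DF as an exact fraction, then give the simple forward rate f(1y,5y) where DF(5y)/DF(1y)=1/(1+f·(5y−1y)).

step 1 [1y] bond c/1=7/200: DF=(1991547/2000000 − 7/200·(0))/(1+7/200) = 9621/10000 ≈ 0.962100
step 2 [2y] zero: DF = P = 582/625 ≈ 0.931200
step 3 [3y] bond c/1=23/400: DF=(4208619/4000000 − 23/400·(0.962100+0.931200))/(1+23/400) = 223/250 ≈ 0.892000
step 4 [4y] swap r/1=1129/36724: DF=(1 − 1129/36724·(0.962100+0.931200+0.892000))/(1+1129/36724) = 8871/10000 ≈ 0.887100
step 5 [5y] swap r/1=707/22655: DF=(1 − 707/22655·(0.962100+0.931200+0.892000+0.887100))/(1+707/22655) = 4293/5000 ≈ 0.858600

1 1 9621/10000
2 2 582/625
3 3 223/250
4 4 8871/10000
5 5 4293/5000
f(1y,5y) = ((9621/10000)/(4293/5000) − 1)/(4) = 115/3816 ≈ 3.0136%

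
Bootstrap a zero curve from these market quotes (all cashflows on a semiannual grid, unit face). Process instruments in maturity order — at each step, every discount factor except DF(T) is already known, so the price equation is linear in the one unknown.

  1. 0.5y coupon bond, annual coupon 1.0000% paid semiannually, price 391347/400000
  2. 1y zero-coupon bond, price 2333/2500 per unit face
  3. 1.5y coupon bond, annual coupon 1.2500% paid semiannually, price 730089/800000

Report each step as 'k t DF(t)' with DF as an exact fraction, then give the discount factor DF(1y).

step 1 [0.5y] bond c/2=1/200: DF=(391347/400000 − 1/200·(0))/(1+1/200) = 1947/2000 ≈ 0.973500
step 2 [1y] zero: DF = P = 2333/2500 ≈ 0.933200
step 3 [1.5y] bond c/2=1/160: DF=(730089/800000 − 1/160·(0.973500+0.933200))/(1+1/160) = 8951/10000 ≈ 0.895100

1 1/2 1947/2000
2 1 2333/2500
3 3/2 8951/10000
DF(1y) = 2333/2500 ≈ 0.933200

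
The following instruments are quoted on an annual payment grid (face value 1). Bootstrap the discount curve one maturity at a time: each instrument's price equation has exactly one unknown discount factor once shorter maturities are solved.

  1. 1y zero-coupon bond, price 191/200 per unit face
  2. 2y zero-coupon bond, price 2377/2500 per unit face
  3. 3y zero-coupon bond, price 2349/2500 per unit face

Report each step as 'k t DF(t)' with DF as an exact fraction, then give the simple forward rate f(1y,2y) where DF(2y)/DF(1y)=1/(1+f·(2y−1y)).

1 1 191/200
2 2 2377/2500
3 3 2349/2500
f(1y,2y) = ((191/200)/(2377/2500) − 1)/(1) = 21/4754 ≈ 0.4417%

step 1 [1y] zero: DF = P = 191/200 ≈ 0.955000
step 2 [2y] zero: DF = P = 2377/2500 ≈ 0.950800
step 3 [3y] zero: DF = P = 2349/2500 ≈ 0.939600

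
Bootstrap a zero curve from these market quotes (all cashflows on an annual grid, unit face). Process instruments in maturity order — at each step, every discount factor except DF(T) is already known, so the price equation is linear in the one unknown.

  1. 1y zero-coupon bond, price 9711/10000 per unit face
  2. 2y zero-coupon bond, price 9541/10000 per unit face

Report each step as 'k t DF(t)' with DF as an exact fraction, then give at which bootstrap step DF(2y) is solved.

1 1 9711/10000
2 2 9541/10000
DF(2y) is solved at step 2

step 1 [1y] zero: DF = P = 9711/10000 ≈ 0.971100
step 2 [2y] zero: DF = P = 9541/10000 ≈ 0.954100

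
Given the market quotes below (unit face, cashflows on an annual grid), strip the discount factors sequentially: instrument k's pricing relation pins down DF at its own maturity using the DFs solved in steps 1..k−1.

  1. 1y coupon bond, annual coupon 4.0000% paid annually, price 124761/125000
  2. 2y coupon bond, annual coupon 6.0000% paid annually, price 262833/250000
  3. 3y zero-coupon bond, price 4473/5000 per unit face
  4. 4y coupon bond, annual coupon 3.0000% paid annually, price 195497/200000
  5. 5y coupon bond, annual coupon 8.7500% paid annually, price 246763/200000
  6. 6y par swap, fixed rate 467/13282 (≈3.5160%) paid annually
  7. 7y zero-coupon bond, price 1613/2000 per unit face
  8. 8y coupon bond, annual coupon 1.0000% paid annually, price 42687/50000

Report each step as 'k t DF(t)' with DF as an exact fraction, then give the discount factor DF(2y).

1 1 9597/10000
2 2 15/16
3 3 4473/5000
4 4 8677/10000
5 5 8401/10000
6 6 2033/2500
7 7 1613/2000
8 8 7847/10000
DF(2y) = 15/16 ≈ 0.937500

step 1 [1y] bond c/1=1/25: DF=(124761/125000 − 1/25·(0))/(1+1/25) = 9597/10000 ≈ 0.959700
step 2 [2y] bond c/1=3/50: DF=(262833/250000 − 3/50·(0.959700))/(1+3/50) = 15/16 ≈ 0.937500
step 3 [3y] zero: DF = P = 4473/5000 ≈ 0.894600
step 4 [4y] bond c/1=3/100: DF=(195497/200000 − 3/100·(0.959700+0.937500+0.894600))/(1+3/100) = 8677/10000 ≈ 0.867700
step 5 [5y] bond c/1=7/80: DF=(246763/200000 − 7/80·(0.959700+0.937500+0.894600+0.867700))/(1+7/80) = 8401/10000 ≈ 0.840100
step 6 [6y] swap r/1=467/13282: DF=(1 − 467/13282·(0.959700+0.937500+0.894600+0.867700+0.840100))/(1+467/13282) = 2033/2500 ≈ 0.813200
step 7 [7y] zero: DF = P = 1613/2000 ≈ 0.806500
step 8 [8y] bond c/1=1/100: DF=(42687/50000 − 1/100·(0.959700+0.937500+0.894600+0.867700+0.840100+0.813200+0.806500))/(1+1/100) = 7847/10000 ≈ 0.784700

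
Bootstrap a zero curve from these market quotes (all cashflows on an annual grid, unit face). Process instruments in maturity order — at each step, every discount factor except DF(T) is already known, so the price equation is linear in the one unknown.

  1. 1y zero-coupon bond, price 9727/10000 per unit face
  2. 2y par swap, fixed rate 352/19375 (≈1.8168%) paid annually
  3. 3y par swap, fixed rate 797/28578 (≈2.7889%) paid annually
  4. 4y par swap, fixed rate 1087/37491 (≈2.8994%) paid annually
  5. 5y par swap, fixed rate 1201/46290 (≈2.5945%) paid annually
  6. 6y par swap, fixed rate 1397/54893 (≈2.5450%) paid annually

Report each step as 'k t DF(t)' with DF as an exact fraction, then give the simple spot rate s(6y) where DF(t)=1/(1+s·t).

step 1 [1y] zero: DF = P = 9727/10000 ≈ 0.972700
step 2 [2y] swap r/1=352/19375: DF=(1 − 352/19375·(0.972700))/(1+352/19375) = 603/625 ≈ 0.964800
step 3 [3y] swap r/1=797/28578: DF=(1 − 797/28578·(0.972700+0.964800))/(1+797/28578) = 9203/10000 ≈ 0.920300
step 4 [4y] swap r/1=1087/37491: DF=(1 − 1087/37491·(0.972700+0.964800+0.920300))/(1+1087/37491) = 8913/10000 ≈ 0.891300
step 5 [5y] swap r/1=1201/46290: DF=(1 − 1201/46290·(0.972700+0.964800+0.920300+0.891300))/(1+1201/46290) = 8799/10000 ≈ 0.879900
step 6 [6y] swap r/1=1397/54893: DF=(1 − 1397/54893·(0.972700+0.964800+0.920300+0.891300+0.879900))/(1+1397/54893) = 8603/10000 ≈ 0.860300

1 1 9727/10000
2 2 603/625
3 3 9203/10000
4 4 8913/10000
5 5 8799/10000
6 6 8603/10000
s(6y) = (1/(8603/10000) − 1)/(6) = 1397/51618 ≈ 2.7064%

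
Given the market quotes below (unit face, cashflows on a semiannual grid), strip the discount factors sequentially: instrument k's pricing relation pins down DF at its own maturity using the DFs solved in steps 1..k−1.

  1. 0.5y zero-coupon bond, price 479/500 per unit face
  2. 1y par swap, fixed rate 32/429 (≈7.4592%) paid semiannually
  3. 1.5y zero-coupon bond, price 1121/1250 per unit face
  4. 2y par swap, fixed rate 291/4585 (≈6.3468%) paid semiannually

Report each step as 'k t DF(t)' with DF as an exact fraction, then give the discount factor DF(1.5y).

1 1/2 479/500
2 1 581/625
3 3/2 1121/1250
4 2 2209/2500
DF(1.5y) = 1121/1250 ≈ 0.896800

step 1 [0.5y] zero: DF = P = 479/500 ≈ 0.958000
step 2 [1y] swap r/2=16/429: DF=(1 − 16/429·(0.958000))/(1+16/429) = 581/625 ≈ 0.929600
step 3 [1.5y] zero: DF = P = 1121/1250 ≈ 0.896800
step 4 [2y] swap r/2=291/9170: DF=(1 − 291/9170·(0.958000+0.929600+0.896800))/(1+291/9170) = 2209/2500 ≈ 0.883600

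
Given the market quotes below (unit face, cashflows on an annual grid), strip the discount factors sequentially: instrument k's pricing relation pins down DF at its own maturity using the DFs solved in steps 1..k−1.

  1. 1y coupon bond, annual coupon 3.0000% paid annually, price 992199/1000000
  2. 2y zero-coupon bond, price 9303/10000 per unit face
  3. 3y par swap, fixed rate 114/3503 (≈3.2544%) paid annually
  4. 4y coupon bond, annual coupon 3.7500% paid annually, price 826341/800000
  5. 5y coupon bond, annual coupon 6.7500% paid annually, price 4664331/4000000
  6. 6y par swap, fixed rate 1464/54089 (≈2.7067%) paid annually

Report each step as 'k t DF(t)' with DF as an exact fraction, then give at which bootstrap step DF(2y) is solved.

step 1 [1y] bond c/1=3/100: DF=(992199/1000000 − 3/100·(0))/(1+3/100) = 9633/10000 ≈ 0.963300
step 2 [2y] zero: DF = P = 9303/10000 ≈ 0.930300
step 3 [3y] swap r/1=114/3503: DF=(1 − 114/3503·(0.963300+0.930300))/(1+114/3503) = 568/625 ≈ 0.908800
step 4 [4y] bond c/1=3/80: DF=(826341/800000 − 3/80·(0.963300+0.930300+0.908800))/(1+3/80) = 8943/10000 ≈ 0.894300
step 5 [5y] bond c/1=27/400: DF=(4664331/4000000 − 27/400·(0.963300+0.930300+0.908800+0.894300))/(1+27/400) = 4293/5000 ≈ 0.858600
step 6 [6y] swap r/1=1464/54089: DF=(1 − 1464/54089·(0.963300+0.930300+0.908800+0.894300+0.858600))/(1+1464/54089) = 1067/1250 ≈ 0.853600

1 1 9633/10000
2 2 9303/10000
3 3 568/625
4 4 8943/10000
5 5 4293/5000
6 6 1067/1250
DF(2y) is solved at step 2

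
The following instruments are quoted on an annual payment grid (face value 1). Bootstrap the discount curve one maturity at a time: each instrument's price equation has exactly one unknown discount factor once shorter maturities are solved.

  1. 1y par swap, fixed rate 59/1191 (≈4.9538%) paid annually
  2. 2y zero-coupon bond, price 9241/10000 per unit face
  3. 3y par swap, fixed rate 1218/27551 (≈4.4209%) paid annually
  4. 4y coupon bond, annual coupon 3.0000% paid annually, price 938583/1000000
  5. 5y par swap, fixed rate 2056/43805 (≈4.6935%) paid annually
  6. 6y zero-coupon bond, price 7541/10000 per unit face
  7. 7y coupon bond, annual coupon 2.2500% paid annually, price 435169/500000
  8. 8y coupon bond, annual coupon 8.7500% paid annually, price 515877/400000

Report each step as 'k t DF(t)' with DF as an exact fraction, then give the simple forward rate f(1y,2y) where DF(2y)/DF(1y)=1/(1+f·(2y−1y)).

step 1 [1y] swap r/1=59/1191: DF=(1 − 59/1191·(0))/(1+59/1191) = 1191/1250 ≈ 0.952800
step 2 [2y] zero: DF = P = 9241/10000 ≈ 0.924100
step 3 [3y] swap r/1=1218/27551: DF=(1 − 1218/27551·(0.952800+0.924100))/(1+1218/27551) = 4391/5000 ≈ 0.878200
step 4 [4y] bond c/1=3/100: DF=(938583/1000000 − 3/100·(0.952800+0.924100+0.878200))/(1+3/100) = 831/1000 ≈ 0.831000
step 5 [5y] swap r/1=2056/43805: DF=(1 − 2056/43805·(0.952800+0.924100+0.878200+0.831000))/(1+2056/43805) = 993/1250 ≈ 0.794400
step 6 [6y] zero: DF = P = 7541/10000 ≈ 0.754100
step 7 [7y] bond c/1=9/400: DF=(435169/500000 − 9/400·(0.952800+0.924100+0.878200+0.831000+0.794400+0.754100))/(1+9/400) = 3691/5000 ≈ 0.738200
step 8 [8y] bond c/1=7/80: DF=(515877/400000 − 7/80·(0.952800+0.924100+0.878200+0.831000+0.794400+0.754100+0.738200))/(1+7/80) = 3567/5000 ≈ 0.713400

1 1 1191/1250
2 2 9241/10000
3 3 4391/5000
4 4 831/1000
5 5 993/1250
6 6 7541/10000
7 7 3691/5000
8 8 3567/5000
f(1y,2y) = ((1191/1250)/(9241/10000) − 1)/(1) = 287/9241 ≈ 3.1057%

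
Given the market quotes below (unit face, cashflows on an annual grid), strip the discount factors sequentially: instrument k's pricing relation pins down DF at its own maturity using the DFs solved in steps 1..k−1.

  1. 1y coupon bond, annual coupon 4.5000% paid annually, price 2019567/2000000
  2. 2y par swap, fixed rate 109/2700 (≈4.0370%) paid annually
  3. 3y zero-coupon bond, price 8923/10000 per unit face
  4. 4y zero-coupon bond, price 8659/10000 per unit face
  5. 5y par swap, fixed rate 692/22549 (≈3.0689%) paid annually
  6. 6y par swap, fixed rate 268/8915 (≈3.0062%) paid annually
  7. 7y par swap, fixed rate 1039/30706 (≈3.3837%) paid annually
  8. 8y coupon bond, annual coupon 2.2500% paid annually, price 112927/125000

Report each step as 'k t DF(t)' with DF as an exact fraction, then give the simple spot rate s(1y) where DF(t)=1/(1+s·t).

1 1 9663/10000
2 2 9237/10000
3 3 8923/10000
4 4 8659/10000
5 5 1077/1250
6 6 1049/1250
7 7 3961/5000
8 8 1871/2500
s(1y) = (1/(9663/10000) − 1)/(1) = 337/9663 ≈ 3.4875%

step 1 [1y] bond c/1=9/200: DF=(2019567/2000000 − 9/200·(0))/(1+9/200) = 9663/10000 ≈ 0.966300
step 2 [2y] swap r/1=109/2700: DF=(1 − 109/2700·(0.966300))/(1+109/2700) = 9237/10000 ≈ 0.923700
step 3 [3y] zero: DF = P = 8923/10000 ≈ 0.892300
step 4 [4y] zero: DF = P = 8659/10000 ≈ 0.865900
step 5 [5y] swap r/1=692/22549: DF=(1 − 692/22549·(0.966300+0.923700+0.892300+0.865900))/(1+692/22549) = 1077/1250 ≈ 0.861600
step 6 [6y] swap r/1=268/8915: DF=(1 − 268/8915·(0.966300+0.923700+0.892300+0.865900+0.861600))/(1+268/8915) = 1049/1250 ≈ 0.839200
step 7 [7y] swap r/1=1039/30706: DF=(1 − 1039/30706·(0.966300+0.923700+0.892300+0.865900+0.861600+0.839200))/(1+1039/30706) = 3961/5000 ≈ 0.792200
step 8 [8y] bond c/1=9/400: DF=(112927/125000 − 9/400·(0.966300+0.923700+0.892300+0.865900+0.861600+0.839200+0.792200))/(1+9/400) = 1871/2500 ≈ 0.748400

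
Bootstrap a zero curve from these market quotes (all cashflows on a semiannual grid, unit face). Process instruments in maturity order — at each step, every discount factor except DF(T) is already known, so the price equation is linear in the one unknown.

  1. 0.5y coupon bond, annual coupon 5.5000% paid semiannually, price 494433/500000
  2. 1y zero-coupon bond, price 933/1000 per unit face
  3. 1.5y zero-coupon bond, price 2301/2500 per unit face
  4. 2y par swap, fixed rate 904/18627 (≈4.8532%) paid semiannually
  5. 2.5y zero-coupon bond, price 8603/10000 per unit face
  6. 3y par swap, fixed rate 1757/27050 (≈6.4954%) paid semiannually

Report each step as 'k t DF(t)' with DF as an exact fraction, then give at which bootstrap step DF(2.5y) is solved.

1 1/2 1203/1250
2 1 933/1000
3 3/2 2301/2500
4 2 1137/1250
5 5/2 8603/10000
6 3 8243/10000
DF(2.5y) is solved at step 5

step 1 [0.5y] bond c/2=11/400: DF=(494433/500000 − 11/400·(0))/(1+11/400) = 1203/1250 ≈ 0.962400
step 2 [1y] zero: DF = P = 933/1000 ≈ 0.933000
step 3 [1.5y] zero: DF = P = 2301/2500 ≈ 0.920400
step 4 [2y] swap r/2=452/18627: DF=(1 − 452/18627·(0.962400+0.933000+0.920400))/(1+452/18627) = 1137/1250 ≈ 0.909600
step 5 [2.5y] zero: DF = P = 8603/10000 ≈ 0.860300
step 6 [3y] swap r/2=1757/54100: DF=(1 − 1757/54100·(0.962400+0.933000+0.920400+0.909600+0.860300))/(1+1757/54100) = 8243/10000 ≈ 0.824300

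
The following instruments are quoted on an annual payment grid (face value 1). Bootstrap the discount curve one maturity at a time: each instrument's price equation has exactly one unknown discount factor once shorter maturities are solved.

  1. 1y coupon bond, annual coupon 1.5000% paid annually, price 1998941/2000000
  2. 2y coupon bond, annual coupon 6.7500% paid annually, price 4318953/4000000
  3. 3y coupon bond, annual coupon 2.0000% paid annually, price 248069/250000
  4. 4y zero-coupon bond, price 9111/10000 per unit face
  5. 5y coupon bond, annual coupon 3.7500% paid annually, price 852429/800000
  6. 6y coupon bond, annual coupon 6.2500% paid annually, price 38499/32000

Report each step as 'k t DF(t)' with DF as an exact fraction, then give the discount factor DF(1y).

step 1 [1y] bond c/1=3/200: DF=(1998941/2000000 − 3/200·(0))/(1+3/200) = 9847/10000 ≈ 0.984700
step 2 [2y] bond c/1=27/400: DF=(4318953/4000000 − 27/400·(0.984700))/(1+27/400) = 2373/2500 ≈ 0.949200
step 3 [3y] bond c/1=1/50: DF=(248069/250000 − 1/50·(0.984700+0.949200))/(1+1/50) = 9349/10000 ≈ 0.934900
step 4 [4y] zero: DF = P = 9111/10000 ≈ 0.911100
step 5 [5y] bond c/1=3/80: DF=(852429/800000 − 3/80·(0.984700+0.949200+0.934900+0.911100))/(1+3/80) = 1113/1250 ≈ 0.890400
step 6 [6y] bond c/1=1/16: DF=(38499/32000 − 1/16·(0.984700+0.949200+0.934900+0.911100+0.890400))/(1+1/16) = 536/625 ≈ 0.857600

1 1 9847/10000
2 2 2373/2500
3 3 9349/10000
4 4 9111/10000
5 5 1113/1250
6 6 536/625
DF(1y) = 9847/10000 ≈ 0.984700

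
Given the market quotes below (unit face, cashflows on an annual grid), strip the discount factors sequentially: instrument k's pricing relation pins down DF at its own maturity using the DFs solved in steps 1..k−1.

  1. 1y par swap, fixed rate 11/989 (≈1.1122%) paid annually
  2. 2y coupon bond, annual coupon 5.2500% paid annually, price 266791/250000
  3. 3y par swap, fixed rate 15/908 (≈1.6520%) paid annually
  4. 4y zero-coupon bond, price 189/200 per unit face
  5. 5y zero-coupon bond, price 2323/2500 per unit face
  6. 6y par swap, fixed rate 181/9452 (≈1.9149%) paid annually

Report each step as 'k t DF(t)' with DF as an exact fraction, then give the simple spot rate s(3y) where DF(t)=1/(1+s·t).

1 1 989/1000
2 2 4823/5000
3 3 119/125
4 4 189/200
5 5 2323/2500
6 6 4457/5000
s(3y) = (1/(119/125) − 1)/(3) = 2/119 ≈ 1.6807%

step 1 [1y] swap r/1=11/989: DF=(1 − 11/989·(0))/(1+11/989) = 989/1000 ≈ 0.989000
step 2 [2y] bond c/1=21/400: DF=(266791/250000 − 21/400·(0.989000))/(1+21/400) = 4823/5000 ≈ 0.964600
step 3 [3y] swap r/1=15/908: DF=(1 − 15/908·(0.989000+0.964600))/(1+15/908) = 119/125 ≈ 0.952000
step 4 [4y] zero: DF = P = 189/200 ≈ 0.945000
step 5 [5y] zero: DF = P = 2323/2500 ≈ 0.929200
step 6 [6y] swap r/1=181/9452: DF=(1 − 181/9452·(0.989000+0.964600+0.952000+0.945000+0.929200))/(1+181/9452) = 4457/5000 ≈ 0.891400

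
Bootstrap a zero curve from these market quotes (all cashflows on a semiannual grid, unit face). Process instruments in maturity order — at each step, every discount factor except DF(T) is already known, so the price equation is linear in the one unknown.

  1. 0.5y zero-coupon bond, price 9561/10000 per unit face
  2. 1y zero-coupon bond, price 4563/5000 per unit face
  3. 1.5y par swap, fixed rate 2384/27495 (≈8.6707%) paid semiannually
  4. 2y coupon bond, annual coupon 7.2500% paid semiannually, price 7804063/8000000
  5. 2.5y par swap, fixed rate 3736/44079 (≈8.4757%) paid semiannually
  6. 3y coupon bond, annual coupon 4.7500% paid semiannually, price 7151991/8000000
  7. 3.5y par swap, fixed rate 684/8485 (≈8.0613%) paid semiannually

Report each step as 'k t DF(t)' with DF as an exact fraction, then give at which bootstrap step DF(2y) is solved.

1 1/2 9561/10000
2 1 4563/5000
3 3/2 1101/1250
4 2 2113/2500
5 5/2 2033/2500
6 3 771/1000
7 7/2 3803/5000
DF(2y) is solved at step 4

step 1 [0.5y] zero: DF = P = 9561/10000 ≈ 0.956100
step 2 [1y] zero: DF = P = 4563/5000 ≈ 0.912600
step 3 [1.5y] swap r/2=1192/27495: DF=(1 − 1192/27495·(0.956100+0.912600))/(1+1192/27495) = 1101/1250 ≈ 0.880800
step 4 [2y] bond c/2=29/800: DF=(7804063/8000000 − 29/800·(0.956100+0.912600+0.880800))/(1+29/800) = 2113/2500 ≈ 0.845200
step 5 [2.5y] swap r/2=1868/44079: DF=(1 − 1868/44079·(0.956100+0.912600+0.880800+0.845200))/(1+1868/44079) = 2033/2500 ≈ 0.813200
step 6 [3y] bond c/2=19/800: DF=(7151991/8000000 − 19/800·(0.956100+0.912600+0.880800+0.845200+0.813200))/(1+19/800) = 771/1000 ≈ 0.771000
step 7 [3.5y] swap r/2=342/8485: DF=(1 − 342/8485·(0.956100+0.912600+0.880800+0.845200+0.813200+0.771000))/(1+342/8485) = 3803/5000 ≈ 0.760600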